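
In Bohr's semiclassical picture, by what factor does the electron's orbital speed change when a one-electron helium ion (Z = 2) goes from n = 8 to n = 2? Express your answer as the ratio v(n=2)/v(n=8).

4

v ∝ Z^1 · n^-1; with Z fixed, v ∝ n^-1.
v(n=2)/v(n=8) = (2/8)^-1 = 4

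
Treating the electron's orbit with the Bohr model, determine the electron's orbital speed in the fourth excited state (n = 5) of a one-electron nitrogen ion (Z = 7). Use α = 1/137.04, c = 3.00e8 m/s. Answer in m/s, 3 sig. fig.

3.06e6 m/s

v_n = Zαc/n = 7 × 0.00730 × 3.00e8 / 5
    = 3.06e6 m/s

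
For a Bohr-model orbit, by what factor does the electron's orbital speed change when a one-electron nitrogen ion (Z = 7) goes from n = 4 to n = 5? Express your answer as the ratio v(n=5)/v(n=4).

v ∝ Z^1 · n^-1; with Z fixed, v ∝ n^-1.
v(n=5)/v(n=4) = (5/4)^-1 = 4/5

4/5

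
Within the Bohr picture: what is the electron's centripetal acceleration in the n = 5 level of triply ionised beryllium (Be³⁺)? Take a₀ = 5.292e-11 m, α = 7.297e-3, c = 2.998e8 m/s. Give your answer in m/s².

r = n²a₀/Z = 3.308e-10 m, v = Zαc/n = 1.750e6 m/s
a = v²/r = (1.750e6)² / 3.308e-10 = 9.260e21 m/s²

9.260e21 m/s²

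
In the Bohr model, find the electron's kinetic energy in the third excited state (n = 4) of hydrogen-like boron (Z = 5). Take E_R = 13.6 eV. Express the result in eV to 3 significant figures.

21.2 eV

For a Coulomb orbit the virial theorem gives K = −E_n.
E_n = −E_R·Z²/n², so K = E_R·Z²/n² = 13.6 × 5²/4² = 21.2 eV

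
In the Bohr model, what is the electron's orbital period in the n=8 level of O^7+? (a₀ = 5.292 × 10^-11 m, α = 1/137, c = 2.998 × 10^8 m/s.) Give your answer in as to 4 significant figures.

1216 as

r = n²a₀/Z = 8²·5.292 × 10^-11/8 = 4.234 × 10^-10 m
v = Zαc/n = 8·0.007299·2.998 × 10^8/8 = 2.188 × 10^6 m/s
T = 2πr/v = 1.216 × 10^-15 s = 1216 as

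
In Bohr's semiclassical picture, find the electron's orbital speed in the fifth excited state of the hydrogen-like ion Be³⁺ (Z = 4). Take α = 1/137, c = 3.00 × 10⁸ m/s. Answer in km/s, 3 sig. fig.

1460 km/s

v_n = Zαc/n = 4 × 0.00730 × 3.00 × 10⁸ / 6
    = 1460 km/s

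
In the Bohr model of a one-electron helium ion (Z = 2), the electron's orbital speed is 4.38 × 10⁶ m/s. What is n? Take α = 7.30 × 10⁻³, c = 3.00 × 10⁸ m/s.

1

v_n = Zαc/n ⇒ n = Zαc/v = 2 × 0.00730 × 3.00 × 10⁸ / 4.38 × 10⁶ ≈ 1.00
n = 1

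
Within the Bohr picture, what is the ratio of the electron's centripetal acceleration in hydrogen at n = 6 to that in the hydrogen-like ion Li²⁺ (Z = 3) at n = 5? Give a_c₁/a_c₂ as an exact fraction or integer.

625/34992

a_c ∝ Z^3 · n^-4
a_c₁/a_c₂ = (1/3)^3 · (6/5)^-4 = 625/34992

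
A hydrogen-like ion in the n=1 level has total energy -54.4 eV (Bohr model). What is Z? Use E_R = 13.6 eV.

2

E_n = −E_R Z²/n² ⇒ Z² = −E_n n²/E_R = 54.4 × 1² / 13.6 ≈ 4.00
Z = 2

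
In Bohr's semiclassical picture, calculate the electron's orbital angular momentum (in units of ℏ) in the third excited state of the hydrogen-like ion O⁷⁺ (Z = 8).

4

L_n = nℏ, so L/ℏ = n = 4.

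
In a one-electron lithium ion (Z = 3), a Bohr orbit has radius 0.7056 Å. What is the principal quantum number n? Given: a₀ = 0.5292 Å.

r_n = n²a₀/Z ⇒ n² = rZ/a₀ = 0.7056 × 3 / 0.5292 ≈ 4.00
n = 2

2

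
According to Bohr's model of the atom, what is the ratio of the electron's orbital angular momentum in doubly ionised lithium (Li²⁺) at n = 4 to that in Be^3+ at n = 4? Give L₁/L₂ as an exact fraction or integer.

L = nℏ is independent of Z.
L₁/L₂ = n₁/n₂ = 4/4 = 1

1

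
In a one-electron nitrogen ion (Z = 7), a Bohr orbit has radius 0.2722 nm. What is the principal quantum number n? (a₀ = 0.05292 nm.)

r_n = n²a₀/Z ⇒ n² = rZ/a₀ = 0.2722 × 7 / 0.05292 ≈ 36.01
n = 6

6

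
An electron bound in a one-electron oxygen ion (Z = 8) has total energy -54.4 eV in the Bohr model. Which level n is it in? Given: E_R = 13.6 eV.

4

E_n = −E_R Z²/n² ⇒ n² = E_R Z²/(−E_n) = 13.6 × 8² / 54.4 ≈ 16.00
n = 4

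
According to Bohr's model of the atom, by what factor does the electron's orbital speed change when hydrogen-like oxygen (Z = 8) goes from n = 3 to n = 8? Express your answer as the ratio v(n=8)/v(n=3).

3/8

v ∝ Z^1 · n^-1; with Z fixed, v ∝ n^-1.
v(n=8)/v(n=3) = (8/3)^-1 = 3/8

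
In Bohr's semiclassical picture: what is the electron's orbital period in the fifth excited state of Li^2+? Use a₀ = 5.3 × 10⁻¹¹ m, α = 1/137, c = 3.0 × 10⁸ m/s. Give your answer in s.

r = n²a₀/Z = 6²·5.3 × 10⁻¹¹/3 = 6.4 × 10⁻¹⁰ m
v = Zαc/n = 3·0.0073·3.0 × 10⁸/6 = 1.1 × 10⁶ m/s
T = 2πr/v = 3.6 × 10⁻¹⁵ s

3.6 × 10⁻¹⁵ s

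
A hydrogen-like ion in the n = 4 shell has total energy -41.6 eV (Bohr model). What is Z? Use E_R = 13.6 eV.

E_n = −E_R Z²/n² ⇒ Z² = −E_n n²/E_R = 41.6 × 4² / 13.6 ≈ 48.94
Z = 7

7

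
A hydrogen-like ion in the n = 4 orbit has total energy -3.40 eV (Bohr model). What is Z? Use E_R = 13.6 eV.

2

E_n = −E_R Z²/n² ⇒ Z² = −E_n n²/E_R = 3.40 × 4² / 13.6 ≈ 4.00
Z = 2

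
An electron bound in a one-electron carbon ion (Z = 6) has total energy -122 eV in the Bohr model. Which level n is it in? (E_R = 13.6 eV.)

E_n = −E_R Z²/n² ⇒ n² = E_R Z²/(−E_n) = 13.6 × 6² / 122 ≈ 4.01
n = 2

2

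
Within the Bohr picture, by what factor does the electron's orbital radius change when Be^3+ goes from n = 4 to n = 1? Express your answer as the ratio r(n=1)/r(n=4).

1/16

r ∝ Z^-1 · n^2; with Z fixed, r ∝ n^2.
r(n=1)/r(n=4) = (1/4)^2 = 1/16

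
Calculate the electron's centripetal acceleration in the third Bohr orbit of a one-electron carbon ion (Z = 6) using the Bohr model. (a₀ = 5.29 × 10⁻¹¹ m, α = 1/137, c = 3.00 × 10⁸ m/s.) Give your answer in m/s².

2.42 × 10²³ m/s²

r = n²a₀/Z = 7.94 × 10⁻¹¹ m, v = Zαc/n = 4.38 × 10⁶ m/s
a = v²/r = (4.38 × 10⁶)² / 7.94 × 10⁻¹¹ = 2.42 × 10²³ m/s²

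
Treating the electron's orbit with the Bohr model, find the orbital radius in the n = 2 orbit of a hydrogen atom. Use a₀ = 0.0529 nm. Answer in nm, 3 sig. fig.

0.212 nm

r_n = n²a₀/Z = 2² × 0.0529 / 1
    = 4 × 0.0529 / 1 = 0.212 nm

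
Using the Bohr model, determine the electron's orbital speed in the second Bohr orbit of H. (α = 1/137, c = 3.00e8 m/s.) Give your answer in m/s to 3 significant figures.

1.09e6 m/s

v_n = Zαc/n = 1 × 0.00730 × 3.00e8 / 2
    = 1.09e6 m/s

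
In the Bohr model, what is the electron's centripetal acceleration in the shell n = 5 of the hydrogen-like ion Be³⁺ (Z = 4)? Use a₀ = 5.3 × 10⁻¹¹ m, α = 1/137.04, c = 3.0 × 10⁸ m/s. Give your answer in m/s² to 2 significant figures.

9.3 × 10²¹ m/s²

r = n²a₀/Z = 3.3 × 10⁻¹⁰ m, v = Zαc/n = 1.8 × 10⁶ m/s
a = v²/r = (1.8 × 10⁶)² / 3.3 × 10⁻¹⁰ = 9.3 × 10²¹ m/s²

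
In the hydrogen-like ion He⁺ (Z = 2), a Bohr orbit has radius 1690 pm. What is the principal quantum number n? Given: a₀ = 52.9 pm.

r_n = n²a₀/Z ⇒ n² = rZ/a₀ = 1690 × 2 / 52.9 ≈ 63.89
n = 8

8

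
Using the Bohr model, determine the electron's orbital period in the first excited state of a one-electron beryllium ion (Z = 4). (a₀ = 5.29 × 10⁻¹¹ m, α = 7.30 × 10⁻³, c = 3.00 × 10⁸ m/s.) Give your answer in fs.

0.0759 fs

r = n²a₀/Z = 2²·5.29 × 10⁻¹¹/4 = 5.29 × 10⁻¹¹ m
v = Zαc/n = 4·0.00730·3.00 × 10⁸/2 = 4.38 × 10⁶ m/s
T = 2πr/v = 7.59 × 10⁻¹⁷ s = 0.0759 fs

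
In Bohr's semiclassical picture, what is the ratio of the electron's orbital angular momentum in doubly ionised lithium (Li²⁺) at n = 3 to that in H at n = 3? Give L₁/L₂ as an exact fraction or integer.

1

L = nℏ is independent of Z.
L₁/L₂ = n₁/n₂ = 3/3 = 1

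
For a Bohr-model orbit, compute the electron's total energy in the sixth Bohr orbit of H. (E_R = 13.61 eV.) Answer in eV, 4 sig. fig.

E_n = −E_R·Z²/n² = −13.61 × 1²/6² = -0.3781 eV

-0.3781 eV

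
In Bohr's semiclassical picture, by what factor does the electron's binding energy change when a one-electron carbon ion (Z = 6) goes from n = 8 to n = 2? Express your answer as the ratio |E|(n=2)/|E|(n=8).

|E| ∝ Z^2 · n^-2; with Z fixed, |E| ∝ n^-2.
|E|(n=2)/|E|(n=8) = (2/8)^-2 = 16

16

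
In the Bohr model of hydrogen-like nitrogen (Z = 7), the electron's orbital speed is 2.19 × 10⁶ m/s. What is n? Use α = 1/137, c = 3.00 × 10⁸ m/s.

7

v_n = Zαc/n ⇒ n = Zαc/v = 7 × 0.00730 × 3.00 × 10⁸ / 2.19 × 10⁶ ≈ 7.00
n = 7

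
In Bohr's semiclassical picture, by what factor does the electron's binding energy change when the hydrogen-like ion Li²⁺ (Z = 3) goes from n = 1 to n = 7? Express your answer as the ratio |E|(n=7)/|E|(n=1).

|E| ∝ Z^2 · n^-2; with Z fixed, |E| ∝ n^-2.
|E|(n=7)/|E|(n=1) = (7/1)^-2 = 1/49

1/49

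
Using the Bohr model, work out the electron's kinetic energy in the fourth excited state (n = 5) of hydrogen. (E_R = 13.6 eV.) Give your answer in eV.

0.544 eV

For a Coulomb orbit the virial theorem gives K = −E_n.
E_n = −E_R·Z²/n², so K = E_R·Z²/n² = 13.6 × 1²/5² = 0.544 eV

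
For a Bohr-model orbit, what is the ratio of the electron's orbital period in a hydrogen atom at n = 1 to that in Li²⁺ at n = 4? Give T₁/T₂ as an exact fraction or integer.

T ∝ Z^-2 · n^3
T₁/T₂ = (1/3)^-2 · (1/4)^3 = 9/64

9/64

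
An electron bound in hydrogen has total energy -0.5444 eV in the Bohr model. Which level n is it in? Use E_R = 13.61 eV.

5

E_n = −E_R Z²/n² ⇒ n² = E_R Z²/(−E_n) = 13.61 × 1² / 0.5444 ≈ 25.00
n = 5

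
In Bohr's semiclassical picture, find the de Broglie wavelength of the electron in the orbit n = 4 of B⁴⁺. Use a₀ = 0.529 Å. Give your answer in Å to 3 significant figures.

The Bohr quantisation condition is nλ = 2πr_n.
r_n = n²a₀/Z = 1.69 Å
λ = 2πr_n/n = 2π·1.69/4 = 2.66 Å

2.66 Å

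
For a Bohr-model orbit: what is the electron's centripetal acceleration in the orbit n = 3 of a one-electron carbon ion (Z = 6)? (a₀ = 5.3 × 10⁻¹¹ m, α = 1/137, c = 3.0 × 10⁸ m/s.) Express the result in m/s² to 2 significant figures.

2.4 × 10²³ m/s²

r = n²a₀/Z = 8.0 × 10⁻¹¹ m, v = Zαc/n = 4.4 × 10⁶ m/s
a = v²/r = (4.4 × 10⁶)² / 8.0 × 10⁻¹¹ = 2.4 × 10²³ m/s²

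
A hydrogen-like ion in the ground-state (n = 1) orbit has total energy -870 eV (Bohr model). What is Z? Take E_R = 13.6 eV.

8

E_n = −E_R Z²/n² ⇒ Z² = −E_n n²/E_R = 870 × 1² / 13.6 ≈ 63.97
Z = 8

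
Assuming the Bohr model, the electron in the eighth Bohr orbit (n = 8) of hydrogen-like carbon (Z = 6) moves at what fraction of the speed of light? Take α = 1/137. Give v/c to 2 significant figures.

v_n = Zαc/n, so v/c = Zα/n = 6 × 0.0073 / 8 = 0.0055

0.0055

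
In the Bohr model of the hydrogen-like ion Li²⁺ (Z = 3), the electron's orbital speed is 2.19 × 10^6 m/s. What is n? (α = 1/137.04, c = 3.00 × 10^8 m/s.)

3

v_n = Zαc/n ⇒ n = Zαc/v = 3 × 0.00730 × 3.00 × 10^8 / 2.19 × 10^6 ≈ 3.00
n = 3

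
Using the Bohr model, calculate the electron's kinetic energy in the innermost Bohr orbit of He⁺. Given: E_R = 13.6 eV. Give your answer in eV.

For a Coulomb orbit the virial theorem gives K = −E_n.
E_n = −E_R·Z²/n², so K = E_R·Z²/n² = 13.6 × 2²/1² = 54.4 eV

54.4 eV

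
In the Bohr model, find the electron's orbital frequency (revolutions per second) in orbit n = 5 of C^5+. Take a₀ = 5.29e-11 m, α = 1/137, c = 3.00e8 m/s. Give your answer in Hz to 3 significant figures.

1.90e15 Hz

r = n²a₀/Z = 2.20e-10 m, v = Zαc/n = 2.63e6 m/s
f = v/(2πr) = 1.90e15 Hz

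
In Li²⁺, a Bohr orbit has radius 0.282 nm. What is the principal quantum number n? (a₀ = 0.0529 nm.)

r_n = n²a₀/Z ⇒ n² = rZ/a₀ = 0.282 × 3 / 0.0529 ≈ 15.99
n = 4

4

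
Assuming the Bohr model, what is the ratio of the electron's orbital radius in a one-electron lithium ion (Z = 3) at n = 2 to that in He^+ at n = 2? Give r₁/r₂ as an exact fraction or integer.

2/3

r ∝ Z^-1 · n^2
r₁/r₂ = (3/2)^-1 · (2/2)^2 = 2/3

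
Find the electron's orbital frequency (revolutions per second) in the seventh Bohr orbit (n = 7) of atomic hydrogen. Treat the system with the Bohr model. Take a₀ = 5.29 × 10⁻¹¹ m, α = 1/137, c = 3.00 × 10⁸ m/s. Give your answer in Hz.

1.92 × 10¹³ Hz

r = n²a₀/Z = 2.59 × 10⁻⁹ m, v = Zαc/n = 3.13 × 10⁵ m/s
f = v/(2πr) = 1.92 × 10¹³ Hz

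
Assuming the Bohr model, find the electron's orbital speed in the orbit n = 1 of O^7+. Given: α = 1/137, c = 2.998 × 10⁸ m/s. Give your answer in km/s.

v_n = Zαc/n = 8 × 0.007299 × 2.998 × 10⁸ / 1
    = 1.751 × 10⁴ km/s

1.751 × 10⁴ km/s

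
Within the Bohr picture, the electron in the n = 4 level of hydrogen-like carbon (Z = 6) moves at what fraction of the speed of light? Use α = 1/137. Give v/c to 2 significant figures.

v_n = Zαc/n, so v/c = Zα/n = 6 × 0.0073 / 4 = 0.011

0.011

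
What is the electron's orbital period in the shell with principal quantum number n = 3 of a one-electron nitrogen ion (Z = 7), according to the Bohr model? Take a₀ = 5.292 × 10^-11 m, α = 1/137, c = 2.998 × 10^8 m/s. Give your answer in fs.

r = n²a₀/Z = 3²·5.292 × 10^-11/7 = 6.804 × 10^-11 m
v = Zαc/n = 7·0.007299·2.998 × 10^8/3 = 5.106 × 10^6 m/s
T = 2πr/v = 8.373 × 10^-17 s = 0.08373 fs

0.08373 fs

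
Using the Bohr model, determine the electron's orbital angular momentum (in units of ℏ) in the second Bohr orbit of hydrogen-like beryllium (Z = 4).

L_n = nℏ, so L/ℏ = n = 2.

2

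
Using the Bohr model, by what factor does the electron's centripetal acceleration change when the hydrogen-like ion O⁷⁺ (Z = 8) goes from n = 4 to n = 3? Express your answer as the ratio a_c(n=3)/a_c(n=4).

a_c ∝ Z^3 · n^-4; with Z fixed, a_c ∝ n^-4.
a_c(n=3)/a_c(n=4) = (3/4)^-4 = 256/81

256/81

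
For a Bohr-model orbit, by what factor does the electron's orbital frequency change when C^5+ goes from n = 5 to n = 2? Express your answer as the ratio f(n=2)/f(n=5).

f ∝ Z^2 · n^-3; with Z fixed, f ∝ n^-3.
f(n=2)/f(n=5) = (2/5)^-3 = 125/8

125/8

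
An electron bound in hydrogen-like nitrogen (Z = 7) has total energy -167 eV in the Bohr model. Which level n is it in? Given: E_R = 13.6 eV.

2

E_n = −E_R Z²/n² ⇒ n² = E_R Z²/(−E_n) = 13.6 × 7² / 167 ≈ 3.99
n = 2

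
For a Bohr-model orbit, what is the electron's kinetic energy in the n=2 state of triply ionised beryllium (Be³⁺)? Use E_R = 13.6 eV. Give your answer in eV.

For a Coulomb orbit the virial theorem gives K = −E_n.
E_n = −E_R·Z²/n², so K = E_R·Z²/n² = 13.6 × 4²/2² = 54.4 eV

54.4 eV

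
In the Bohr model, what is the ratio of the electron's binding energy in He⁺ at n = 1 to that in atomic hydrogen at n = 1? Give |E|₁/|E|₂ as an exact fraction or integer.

4

|E| ∝ Z^2 · n^-2
|E|₁/|E|₂ = (2/1)^2 · (1/1)^-2 = 4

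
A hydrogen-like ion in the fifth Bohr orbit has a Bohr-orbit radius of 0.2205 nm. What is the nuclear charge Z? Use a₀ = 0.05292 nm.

r_n = n²a₀/Z ⇒ Z = n²a₀/r = 5² × 0.05292 / 0.2205 ≈ 6.00
Z = 6

6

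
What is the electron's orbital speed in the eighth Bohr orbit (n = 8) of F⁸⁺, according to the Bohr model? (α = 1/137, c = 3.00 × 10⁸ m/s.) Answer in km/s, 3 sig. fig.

v_n = Zαc/n = 9 × 0.00730 × 3.00 × 10⁸ / 8
    = 2460 km/s

2460 km/s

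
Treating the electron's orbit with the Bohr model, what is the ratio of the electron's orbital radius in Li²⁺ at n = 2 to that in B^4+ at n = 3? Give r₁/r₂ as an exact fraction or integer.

r ∝ Z^-1 · n^2
r₁/r₂ = (3/5)^-1 · (2/3)^2 = 20/27

20/27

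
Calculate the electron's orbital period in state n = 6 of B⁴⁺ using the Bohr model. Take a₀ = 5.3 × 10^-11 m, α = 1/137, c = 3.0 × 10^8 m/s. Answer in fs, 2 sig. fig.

1.3 fs

r = n²a₀/Z = 6²·5.3 × 10^-11/5 = 3.8 × 10^-10 m
v = Zαc/n = 5·0.0073·3.0 × 10^8/6 = 1.8 × 10^6 m/s
T = 2πr/v = 1.3 × 10^-15 s = 1.3 fs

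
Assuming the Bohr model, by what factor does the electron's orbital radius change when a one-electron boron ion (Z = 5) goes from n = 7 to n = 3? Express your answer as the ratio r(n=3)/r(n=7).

r ∝ Z^-1 · n^2; with Z fixed, r ∝ n^2.
r(n=3)/r(n=7) = (3/7)^2 = 9/49

9/49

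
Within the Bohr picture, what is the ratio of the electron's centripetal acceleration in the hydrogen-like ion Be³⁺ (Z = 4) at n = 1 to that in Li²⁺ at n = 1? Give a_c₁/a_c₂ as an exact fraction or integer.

64/27

a_c ∝ Z^3 · n^-4
a_c₁/a_c₂ = (4/3)^3 · (1/1)^-4 = 64/27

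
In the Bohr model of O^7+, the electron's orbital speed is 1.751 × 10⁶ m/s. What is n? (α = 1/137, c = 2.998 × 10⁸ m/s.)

10

v_n = Zαc/n ⇒ n = Zαc/v = 8 × 0.007299 × 2.998 × 10⁸ / 1.751 × 10⁶ ≈ 10.00
n = 10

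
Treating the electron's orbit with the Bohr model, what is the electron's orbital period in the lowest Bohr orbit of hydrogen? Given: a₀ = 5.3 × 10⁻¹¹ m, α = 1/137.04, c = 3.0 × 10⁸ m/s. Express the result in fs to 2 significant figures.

r = n²a₀/Z = 1²·5.3 × 10⁻¹¹/1 = 5.3 × 10⁻¹¹ m
v = Zαc/n = 1·0.0073·3.0 × 10⁸/1 = 2.2 × 10⁶ m/s
T = 2πr/v = 1.5 × 10⁻¹⁶ s = 0.15 fs

0.15 fs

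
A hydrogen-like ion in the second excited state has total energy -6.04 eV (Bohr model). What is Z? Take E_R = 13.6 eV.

E_n = −E_R Z²/n² ⇒ Z² = −E_n n²/E_R = 6.04 × 3² / 13.6 ≈ 4.00
Z = 2

2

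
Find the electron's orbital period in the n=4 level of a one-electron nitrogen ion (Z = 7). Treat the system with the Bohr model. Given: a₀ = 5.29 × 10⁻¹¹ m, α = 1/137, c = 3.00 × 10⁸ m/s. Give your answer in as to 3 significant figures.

198 as

r = n²a₀/Z = 4²·5.29 × 10⁻¹¹/7 = 1.21 × 10⁻¹⁰ m
v = Zαc/n = 7·0.00730·3.00 × 10⁸/4 = 3.83 × 10⁶ m/s
T = 2πr/v = 1.98 × 10⁻¹⁶ s = 198 as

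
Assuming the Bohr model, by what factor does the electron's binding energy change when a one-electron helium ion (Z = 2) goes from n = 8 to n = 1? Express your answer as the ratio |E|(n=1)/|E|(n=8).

64

|E| ∝ Z^2 · n^-2; with Z fixed, |E| ∝ n^-2.
|E|(n=1)/|E|(n=8) = (1/8)^-2 = 64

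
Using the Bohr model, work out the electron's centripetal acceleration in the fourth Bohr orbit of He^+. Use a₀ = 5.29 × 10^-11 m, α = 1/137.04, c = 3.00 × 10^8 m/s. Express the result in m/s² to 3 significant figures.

r = n²a₀/Z = 4.23 × 10^-10 m, v = Zαc/n = 1.09 × 10^6 m/s
a = v²/r = (1.09 × 10^6)² / 4.23 × 10^-10 = 2.83 × 10^21 m/s²

2.83 × 10^21 m/s²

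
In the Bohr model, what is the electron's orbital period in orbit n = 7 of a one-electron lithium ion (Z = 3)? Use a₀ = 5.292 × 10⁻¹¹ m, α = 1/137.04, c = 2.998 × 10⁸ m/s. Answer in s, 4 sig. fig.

5.793 × 10⁻¹⁵ s

r = n²a₀/Z = 7²·5.292 × 10⁻¹¹/3 = 8.644 × 10⁻¹⁰ m
v = Zαc/n = 3·0.007297·2.998 × 10⁸/7 = 9.376 × 10⁵ m/s
T = 2πr/v = 5.793 × 10⁻¹⁵ s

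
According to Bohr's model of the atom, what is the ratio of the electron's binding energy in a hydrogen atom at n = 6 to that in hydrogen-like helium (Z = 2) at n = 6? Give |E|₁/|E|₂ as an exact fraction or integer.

1/4

|E| ∝ Z^2 · n^-2
|E|₁/|E|₂ = (1/2)^2 · (6/6)^-2 = 1/4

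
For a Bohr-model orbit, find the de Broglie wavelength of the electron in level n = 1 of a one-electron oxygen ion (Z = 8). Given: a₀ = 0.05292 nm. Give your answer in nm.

The Bohr quantisation condition is nλ = 2πr_n.
r_n = n²a₀/Z = 0.006615 nm
λ = 2πr_n/n = 2π·0.006615/1 = 0.04156 nm

0.04156 nm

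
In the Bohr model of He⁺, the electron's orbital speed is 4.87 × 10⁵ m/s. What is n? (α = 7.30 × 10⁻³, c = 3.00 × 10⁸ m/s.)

v_n = Zαc/n ⇒ n = Zαc/v = 2 × 0.00730 × 3.00 × 10⁸ / 4.87 × 10⁵ ≈ 8.99
n = 9

9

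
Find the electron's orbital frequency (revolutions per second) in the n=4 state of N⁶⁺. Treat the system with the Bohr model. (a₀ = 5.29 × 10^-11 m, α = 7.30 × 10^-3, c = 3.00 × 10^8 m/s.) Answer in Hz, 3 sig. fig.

5.04 × 10^15 Hz

r = n²a₀/Z = 1.21 × 10^-10 m, v = Zαc/n = 3.83 × 10^6 m/s
f = v/(2πr) = 5.04 × 10^15 Hz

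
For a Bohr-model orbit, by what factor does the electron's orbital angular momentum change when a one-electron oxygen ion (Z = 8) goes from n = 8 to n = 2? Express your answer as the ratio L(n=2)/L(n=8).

1/4

L = nℏ depends only on n, so L ∝ n.
L(n=2)/L(n=8) = (2/8)^1 = 1/4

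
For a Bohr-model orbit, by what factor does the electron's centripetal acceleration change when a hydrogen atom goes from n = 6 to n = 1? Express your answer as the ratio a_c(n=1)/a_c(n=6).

1296

a_c ∝ Z^3 · n^-4; with Z fixed, a_c ∝ n^-4.
a_c(n=1)/a_c(n=6) = (1/6)^-4 = 1296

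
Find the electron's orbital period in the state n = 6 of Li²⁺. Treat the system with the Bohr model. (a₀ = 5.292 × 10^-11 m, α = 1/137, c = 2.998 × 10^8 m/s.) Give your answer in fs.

r = n²a₀/Z = 6²·5.292 × 10^-11/3 = 6.350 × 10^-10 m
v = Zαc/n = 3·0.007299·2.998 × 10^8/6 = 1.094 × 10^6 m/s
T = 2πr/v = 3.647 × 10^-15 s = 3.647 fs

3.647 fs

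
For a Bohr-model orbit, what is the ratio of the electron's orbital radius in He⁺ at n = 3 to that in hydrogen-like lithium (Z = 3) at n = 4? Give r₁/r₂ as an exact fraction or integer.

27/32

r ∝ Z^-1 · n^2
r₁/r₂ = (2/3)^-1 · (3/4)^2 = 27/32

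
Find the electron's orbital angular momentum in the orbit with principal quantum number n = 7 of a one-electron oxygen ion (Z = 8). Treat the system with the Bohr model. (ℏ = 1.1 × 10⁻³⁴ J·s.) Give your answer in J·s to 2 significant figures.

7.7 × 10⁻³⁴ J·s

L_n = nℏ = 7 × 1.1 × 10⁻³⁴ = 7.7 × 10⁻³⁴ J·s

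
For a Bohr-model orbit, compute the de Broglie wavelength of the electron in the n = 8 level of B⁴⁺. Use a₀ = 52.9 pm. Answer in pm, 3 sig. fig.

The Bohr quantisation condition is nλ = 2πr_n.
r_n = n²a₀/Z = 677 pm
λ = 2πr_n/n = 2π·677/8 = 532 pm

532 pm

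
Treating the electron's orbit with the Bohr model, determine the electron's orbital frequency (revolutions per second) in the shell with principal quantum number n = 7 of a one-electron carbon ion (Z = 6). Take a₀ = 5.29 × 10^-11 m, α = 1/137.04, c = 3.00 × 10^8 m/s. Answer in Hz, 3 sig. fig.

6.91 × 10^14 Hz

r = n²a₀/Z = 4.32 × 10^-10 m, v = Zαc/n = 1.88 × 10^6 m/s
f = v/(2πr) = 6.91 × 10^14 Hz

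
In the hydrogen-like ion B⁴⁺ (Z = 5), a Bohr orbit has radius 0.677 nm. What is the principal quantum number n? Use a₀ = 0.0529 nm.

8

r_n = n²a₀/Z ⇒ n² = rZ/a₀ = 0.677 × 5 / 0.0529 ≈ 63.99
n = 8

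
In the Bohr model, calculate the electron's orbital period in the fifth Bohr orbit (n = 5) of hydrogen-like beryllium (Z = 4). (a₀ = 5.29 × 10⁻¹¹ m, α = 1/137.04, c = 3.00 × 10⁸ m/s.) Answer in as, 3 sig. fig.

r = n²a₀/Z = 5²·5.29 × 10⁻¹¹/4 = 3.31 × 10⁻¹⁰ m
v = Zαc/n = 4·0.00730·3.00 × 10⁸/5 = 1.75 × 10⁶ m/s
T = 2πr/v = 1.19 × 10⁻¹⁵ s = 1190 as

1190 as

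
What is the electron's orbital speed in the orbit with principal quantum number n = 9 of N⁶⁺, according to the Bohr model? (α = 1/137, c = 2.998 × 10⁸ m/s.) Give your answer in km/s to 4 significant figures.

1702 km/s

v_n = Zαc/n = 7 × 0.007299 × 2.998 × 10⁸ / 9
    = 1702 km/s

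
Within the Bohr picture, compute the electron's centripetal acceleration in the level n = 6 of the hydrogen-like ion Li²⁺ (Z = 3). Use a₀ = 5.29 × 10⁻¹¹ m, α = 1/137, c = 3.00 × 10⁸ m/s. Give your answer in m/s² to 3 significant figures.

1.89 × 10²¹ m/s²

r = n²a₀/Z = 6.35 × 10⁻¹⁰ m, v = Zαc/n = 1.09 × 10⁶ m/s
a = v²/r = (1.09 × 10⁶)² / 6.35 × 10⁻¹⁰ = 1.89 × 10²¹ m/s²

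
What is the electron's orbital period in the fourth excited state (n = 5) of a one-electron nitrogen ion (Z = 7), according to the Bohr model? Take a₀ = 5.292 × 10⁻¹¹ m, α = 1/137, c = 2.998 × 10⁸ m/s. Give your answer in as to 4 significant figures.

387.6 as

r = n²a₀/Z = 5²·5.292 × 10⁻¹¹/7 = 1.890 × 10⁻¹⁰ m
v = Zαc/n = 7·0.007299·2.998 × 10⁸/5 = 3.064 × 10⁶ m/s
T = 2πr/v = 3.876 × 10⁻¹⁶ s = 387.6 as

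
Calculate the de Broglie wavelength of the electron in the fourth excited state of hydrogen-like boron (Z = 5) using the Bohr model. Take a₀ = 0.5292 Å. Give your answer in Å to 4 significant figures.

3.325 Å

The Bohr quantisation condition is nλ = 2πr_n.
r_n = n²a₀/Z = 2.646 Å
λ = 2πr_n/n = 2π·2.646/5 = 3.325 Å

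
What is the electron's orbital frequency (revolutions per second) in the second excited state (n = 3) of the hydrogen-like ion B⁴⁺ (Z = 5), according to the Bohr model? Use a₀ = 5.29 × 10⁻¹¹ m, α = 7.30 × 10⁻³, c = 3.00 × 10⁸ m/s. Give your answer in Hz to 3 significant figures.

6.10 × 10¹⁵ Hz

r = n²a₀/Z = 9.52 × 10⁻¹¹ m, v = Zαc/n = 3.65 × 10⁶ m/s
f = v/(2πr) = 6.10 × 10¹⁵ Hz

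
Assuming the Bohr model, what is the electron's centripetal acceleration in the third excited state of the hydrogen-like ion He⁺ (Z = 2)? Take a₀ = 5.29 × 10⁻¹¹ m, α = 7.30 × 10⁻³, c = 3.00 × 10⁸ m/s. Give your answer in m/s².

r = n²a₀/Z = 4.23 × 10⁻¹⁰ m, v = Zαc/n = 1.09 × 10⁶ m/s
a = v²/r = (1.09 × 10⁶)² / 4.23 × 10⁻¹⁰ = 2.83 × 10²¹ m/s²

2.83 × 10²¹ m/s²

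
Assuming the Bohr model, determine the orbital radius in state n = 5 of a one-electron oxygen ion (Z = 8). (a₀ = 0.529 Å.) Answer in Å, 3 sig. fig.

r_n = n²a₀/Z = 5² × 0.529 / 8
    = 25 × 0.529 / 8 = 1.65 Å

1.65 Å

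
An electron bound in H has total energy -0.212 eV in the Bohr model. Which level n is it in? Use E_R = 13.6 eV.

E_n = −E_R Z²/n² ⇒ n² = E_R Z²/(−E_n) = 13.6 × 1² / 0.212 ≈ 64.15
n = 8

8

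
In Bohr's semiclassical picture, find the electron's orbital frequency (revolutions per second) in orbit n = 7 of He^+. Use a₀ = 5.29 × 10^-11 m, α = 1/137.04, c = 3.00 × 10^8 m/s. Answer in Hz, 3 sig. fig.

r = n²a₀/Z = 1.30 × 10^-9 m, v = Zαc/n = 6.25 × 10^5 m/s
f = v/(2πr) = 7.68 × 10^13 Hz

7.68 × 10^13 Hz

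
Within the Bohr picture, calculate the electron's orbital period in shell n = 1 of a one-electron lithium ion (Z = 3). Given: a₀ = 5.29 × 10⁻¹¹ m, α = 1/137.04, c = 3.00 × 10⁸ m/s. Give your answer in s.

1.69 × 10⁻¹⁷ s

r = n²a₀/Z = 1²·5.29 × 10⁻¹¹/3 = 1.76 × 10⁻¹¹ m
v = Zαc/n = 3·0.00730·3.00 × 10⁸/1 = 6.57 × 10⁶ m/s
T = 2πr/v = 1.69 × 10⁻¹⁷ s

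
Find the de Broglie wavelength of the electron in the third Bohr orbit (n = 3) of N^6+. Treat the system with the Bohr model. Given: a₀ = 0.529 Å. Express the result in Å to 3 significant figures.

1.42 Å

The Bohr quantisation condition is nλ = 2πr_n.
r_n = n²a₀/Z = 0.680 Å
λ = 2πr_n/n = 2π·0.680/3 = 1.42 Å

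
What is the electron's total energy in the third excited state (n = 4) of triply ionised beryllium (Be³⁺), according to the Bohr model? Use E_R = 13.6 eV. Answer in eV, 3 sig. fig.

-13.6 eV

E_n = −E_R·Z²/n² = −13.6 × 4²/4² = -13.6 eV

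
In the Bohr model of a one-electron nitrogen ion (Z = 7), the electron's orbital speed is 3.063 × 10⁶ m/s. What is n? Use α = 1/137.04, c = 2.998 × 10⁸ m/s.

5

v_n = Zαc/n ⇒ n = Zαc/v = 7 × 0.007297 × 2.998 × 10⁸ / 3.063 × 10⁶ ≈ 5.00
n = 5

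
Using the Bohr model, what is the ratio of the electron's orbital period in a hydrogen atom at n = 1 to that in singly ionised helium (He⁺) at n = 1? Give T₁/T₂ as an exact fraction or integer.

T ∝ Z^-2 · n^3
T₁/T₂ = (1/2)^-2 · (1/1)^3 = 4

4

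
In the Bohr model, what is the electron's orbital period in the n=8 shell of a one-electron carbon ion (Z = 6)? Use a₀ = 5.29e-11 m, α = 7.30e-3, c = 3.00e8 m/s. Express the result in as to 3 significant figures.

2160 as

r = n²a₀/Z = 8²·5.29e-11/6 = 5.64e-10 m
v = Zαc/n = 6·0.00730·3.00e8/8 = 1.64e6 m/s
T = 2πr/v = 2.16e-15 s = 2160 as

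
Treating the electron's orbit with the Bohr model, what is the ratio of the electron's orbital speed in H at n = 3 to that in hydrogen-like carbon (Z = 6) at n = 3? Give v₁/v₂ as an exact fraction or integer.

v ∝ Z^1 · n^-1
v₁/v₂ = (1/6)^1 · (3/3)^-1 = 1/6

1/6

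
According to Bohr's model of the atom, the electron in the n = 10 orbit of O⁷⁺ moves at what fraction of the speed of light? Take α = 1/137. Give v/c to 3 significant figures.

v_n = Zαc/n, so v/c = Zα/n = 8 × 0.00730 / 10 = 0.00584

0.00584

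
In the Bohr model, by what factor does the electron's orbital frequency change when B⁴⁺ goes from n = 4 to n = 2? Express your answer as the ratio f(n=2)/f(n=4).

8

f ∝ Z^2 · n^-3; with Z fixed, f ∝ n^-3.
f(n=2)/f(n=4) = (2/4)^-3 = 8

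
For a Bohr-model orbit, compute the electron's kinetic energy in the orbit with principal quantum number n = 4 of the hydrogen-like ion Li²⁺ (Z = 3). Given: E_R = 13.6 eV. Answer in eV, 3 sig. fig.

For a Coulomb orbit the virial theorem gives K = −E_n.
E_n = −E_R·Z²/n², so K = E_R·Z²/n² = 13.6 × 3²/4² = 7.65 eV

7.65 eV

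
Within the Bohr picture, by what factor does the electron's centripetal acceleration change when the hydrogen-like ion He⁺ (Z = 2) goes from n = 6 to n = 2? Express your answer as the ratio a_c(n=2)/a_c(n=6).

a_c ∝ Z^3 · n^-4; with Z fixed, a_c ∝ n^-4.
a_c(n=2)/a_c(n=6) = (2/6)^-4 = 81

81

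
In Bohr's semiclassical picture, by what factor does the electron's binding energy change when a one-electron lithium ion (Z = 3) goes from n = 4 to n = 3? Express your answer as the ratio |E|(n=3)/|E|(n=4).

|E| ∝ Z^2 · n^-2; with Z fixed, |E| ∝ n^-2.
|E|(n=3)/|E|(n=4) = (3/4)^-2 = 16/9

16/9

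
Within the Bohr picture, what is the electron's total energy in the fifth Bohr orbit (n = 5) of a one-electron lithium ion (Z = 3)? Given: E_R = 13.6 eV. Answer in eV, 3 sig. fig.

E_n = −E_R·Z²/n² = −13.6 × 3²/5² = -4.90 eV

-4.90 eV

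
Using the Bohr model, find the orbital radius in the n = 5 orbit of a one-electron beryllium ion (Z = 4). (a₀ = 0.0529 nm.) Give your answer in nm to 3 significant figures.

r_n = n²a₀/Z = 5² × 0.0529 / 4
    = 25 × 0.0529 / 4 = 0.331 nm

0.331 nm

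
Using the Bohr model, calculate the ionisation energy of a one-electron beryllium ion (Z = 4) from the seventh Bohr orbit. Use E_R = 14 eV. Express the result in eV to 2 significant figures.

4.6 eV

E_n = −E_R·Z²/n² = −14 × 4²/7² eV = -4.6 eV
Ionisation energy = −E_n = 4.6 eV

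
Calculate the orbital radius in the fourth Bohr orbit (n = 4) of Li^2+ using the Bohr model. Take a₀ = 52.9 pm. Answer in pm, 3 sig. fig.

282 pm

r_n = n²a₀/Z = 4² × 52.9 / 3
    = 16 × 52.9 / 3 = 282 pm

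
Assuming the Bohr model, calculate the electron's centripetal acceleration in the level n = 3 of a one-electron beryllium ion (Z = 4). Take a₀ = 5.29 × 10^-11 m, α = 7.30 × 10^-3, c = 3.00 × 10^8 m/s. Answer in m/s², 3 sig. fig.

7.16 × 10^22 m/s²

r = n²a₀/Z = 1.19 × 10^-10 m, v = Zαc/n = 2.92 × 10^6 m/s
a = v²/r = (2.92 × 10^6)² / 1.19 × 10^-10 = 7.16 × 10^22 m/s²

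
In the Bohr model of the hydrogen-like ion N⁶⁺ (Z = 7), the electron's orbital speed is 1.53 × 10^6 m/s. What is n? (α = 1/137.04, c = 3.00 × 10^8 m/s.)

10

v_n = Zαc/n ⇒ n = Zαc/v = 7 × 0.00730 × 3.00 × 10^8 / 1.53 × 10^6 ≈ 10.02
n = 10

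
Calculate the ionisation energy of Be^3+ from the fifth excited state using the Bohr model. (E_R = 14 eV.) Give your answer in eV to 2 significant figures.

E_n = −E_R·Z²/n² = −14 × 4²/6² eV = -6.2 eV
Ionisation energy = −E_n = 6.2 eV

6.2 eV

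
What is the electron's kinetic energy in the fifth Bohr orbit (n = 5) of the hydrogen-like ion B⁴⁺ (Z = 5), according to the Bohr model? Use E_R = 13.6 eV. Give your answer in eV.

For a Coulomb orbit the virial theorem gives K = −E_n.
E_n = −E_R·Z²/n², so K = E_R·Z²/n² = 13.6 × 5²/5² = 13.6 eV

13.6 eV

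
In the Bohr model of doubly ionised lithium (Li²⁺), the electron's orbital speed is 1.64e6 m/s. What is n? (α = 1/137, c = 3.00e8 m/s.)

v_n = Zαc/n ⇒ n = Zαc/v = 3 × 0.00730 × 3.00e8 / 1.64e6 ≈ 4.01
n = 4

4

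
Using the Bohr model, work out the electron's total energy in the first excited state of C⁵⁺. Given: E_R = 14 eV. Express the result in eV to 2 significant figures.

E_n = −E_R·Z²/n² = −14 × 6²/2² = -130 eV

-130 eV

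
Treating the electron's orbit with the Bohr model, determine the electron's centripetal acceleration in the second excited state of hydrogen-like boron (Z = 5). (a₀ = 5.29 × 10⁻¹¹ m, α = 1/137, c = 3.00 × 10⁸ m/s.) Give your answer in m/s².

1.40 × 10²³ m/s²

r = n²a₀/Z = 9.52 × 10⁻¹¹ m, v = Zαc/n = 3.65 × 10⁶ m/s
a = v²/r = (3.65 × 10⁶)² / 9.52 × 10⁻¹¹ = 1.40 × 10²³ m/s²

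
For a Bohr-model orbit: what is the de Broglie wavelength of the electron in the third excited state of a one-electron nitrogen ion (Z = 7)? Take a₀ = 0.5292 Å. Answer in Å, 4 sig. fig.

The Bohr quantisation condition is nλ = 2πr_n.
r_n = n²a₀/Z = 1.210 Å
λ = 2πr_n/n = 2π·1.210/4 = 1.900 Å

1.900 Å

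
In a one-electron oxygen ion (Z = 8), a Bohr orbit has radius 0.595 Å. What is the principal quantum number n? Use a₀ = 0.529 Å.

3

r_n = n²a₀/Z ⇒ n² = rZ/a₀ = 0.595 × 8 / 0.529 ≈ 9.00
n = 3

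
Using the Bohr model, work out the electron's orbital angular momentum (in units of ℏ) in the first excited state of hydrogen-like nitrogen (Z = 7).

2

L_n = nℏ, so L/ℏ = n = 2.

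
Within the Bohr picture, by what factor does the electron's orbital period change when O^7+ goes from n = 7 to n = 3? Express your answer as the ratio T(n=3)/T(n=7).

27/343

T ∝ Z^-2 · n^3; with Z fixed, T ∝ n^3.
T(n=3)/T(n=7) = (3/7)^3 = 27/343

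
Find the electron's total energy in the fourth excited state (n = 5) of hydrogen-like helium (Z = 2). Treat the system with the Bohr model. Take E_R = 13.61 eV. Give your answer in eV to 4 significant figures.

-2.178 eV

E_n = −E_R·Z²/n² = −13.61 × 2²/5² = -2.178 eV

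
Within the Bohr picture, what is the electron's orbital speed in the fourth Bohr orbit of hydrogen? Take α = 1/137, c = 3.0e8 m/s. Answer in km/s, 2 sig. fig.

550 km/s

v_n = Zαc/n = 1 × 0.0073 × 3.0e8 / 4
    = 550 km/s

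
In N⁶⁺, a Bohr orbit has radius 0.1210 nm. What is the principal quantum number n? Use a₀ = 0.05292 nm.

r_n = n²a₀/Z ⇒ n² = rZ/a₀ = 0.1210 × 7 / 0.05292 ≈ 16.01
n = 4

4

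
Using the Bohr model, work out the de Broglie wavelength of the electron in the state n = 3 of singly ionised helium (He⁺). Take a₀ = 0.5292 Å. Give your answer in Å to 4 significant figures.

The Bohr quantisation condition is nλ = 2πr_n.
r_n = n²a₀/Z = 2.381 Å
λ = 2πr_n/n = 2π·2.381/3 = 4.988 Å

4.988 Å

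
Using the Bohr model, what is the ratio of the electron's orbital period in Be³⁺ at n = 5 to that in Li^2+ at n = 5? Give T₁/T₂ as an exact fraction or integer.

9/16

T ∝ Z^-2 · n^3
T₁/T₂ = (4/3)^-2 · (5/5)^3 = 9/16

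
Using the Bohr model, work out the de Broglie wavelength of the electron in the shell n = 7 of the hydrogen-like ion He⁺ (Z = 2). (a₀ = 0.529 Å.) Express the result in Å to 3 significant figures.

11.6 Å

The Bohr quantisation condition is nλ = 2πr_n.
r_n = n²a₀/Z = 13.0 Å
λ = 2πr_n/n = 2π·13.0/7 = 11.6 Å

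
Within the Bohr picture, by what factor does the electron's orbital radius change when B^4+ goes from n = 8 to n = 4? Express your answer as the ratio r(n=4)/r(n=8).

1/4

r ∝ Z^-1 · n^2; with Z fixed, r ∝ n^2.
r(n=4)/r(n=8) = (4/8)^2 = 1/4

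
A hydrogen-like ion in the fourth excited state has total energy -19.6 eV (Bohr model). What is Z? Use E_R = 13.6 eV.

6

E_n = −E_R Z²/n² ⇒ Z² = −E_n n²/E_R = 19.6 × 5² / 13.6 ≈ 36.03
Z = 6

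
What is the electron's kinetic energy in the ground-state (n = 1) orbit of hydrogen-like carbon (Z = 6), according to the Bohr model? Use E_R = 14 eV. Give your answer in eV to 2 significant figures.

For a Coulomb orbit the virial theorem gives K = −E_n.
E_n = −E_R·Z²/n², so K = E_R·Z²/n² = 14 × 6²/1² = 500 eV

500 eV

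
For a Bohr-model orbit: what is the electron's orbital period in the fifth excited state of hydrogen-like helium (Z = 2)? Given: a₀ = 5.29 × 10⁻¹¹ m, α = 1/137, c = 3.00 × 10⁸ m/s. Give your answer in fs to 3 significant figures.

r = n²a₀/Z = 6²·5.29 × 10⁻¹¹/2 = 9.52 × 10⁻¹⁰ m
v = Zαc/n = 2·0.00730·3.00 × 10⁸/6 = 7.30 × 10⁵ m/s
T = 2πr/v = 8.20 × 10⁻¹⁵ s = 8.20 fs

8.20 fs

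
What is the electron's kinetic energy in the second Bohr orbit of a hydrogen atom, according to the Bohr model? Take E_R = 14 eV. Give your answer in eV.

3.5 eV

For a Coulomb orbit the virial theorem gives K = −E_n.
E_n = −E_R·Z²/n², so K = E_R·Z²/n² = 14 × 1²/2² = 3.5 eV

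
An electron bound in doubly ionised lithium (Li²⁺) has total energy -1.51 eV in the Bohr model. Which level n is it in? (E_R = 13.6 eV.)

E_n = −E_R Z²/n² ⇒ n² = E_R Z²/(−E_n) = 13.6 × 3² / 1.51 ≈ 81.06
n = 9

9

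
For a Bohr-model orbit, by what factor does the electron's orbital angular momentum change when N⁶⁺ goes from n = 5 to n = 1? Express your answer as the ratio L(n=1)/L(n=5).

L = nℏ depends only on n, so L ∝ n.
L(n=1)/L(n=5) = (1/5)^1 = 1/5

1/5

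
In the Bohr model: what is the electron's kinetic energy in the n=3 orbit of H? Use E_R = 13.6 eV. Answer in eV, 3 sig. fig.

For a Coulomb orbit the virial theorem gives K = −E_n.
E_n = −E_R·Z²/n², so K = E_R·Z²/n² = 13.6 × 1²/3² = 1.51 eV

1.51 eV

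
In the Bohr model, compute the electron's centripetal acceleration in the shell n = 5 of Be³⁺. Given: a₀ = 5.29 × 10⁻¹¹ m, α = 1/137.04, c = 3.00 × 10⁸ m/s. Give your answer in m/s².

9.28 × 10²¹ m/s²

r = n²a₀/Z = 3.31 × 10⁻¹⁰ m, v = Zαc/n = 1.75 × 10⁶ m/s
a = v²/r = (1.75 × 10⁶)² / 3.31 × 10⁻¹⁰ = 9.28 × 10²¹ m/s²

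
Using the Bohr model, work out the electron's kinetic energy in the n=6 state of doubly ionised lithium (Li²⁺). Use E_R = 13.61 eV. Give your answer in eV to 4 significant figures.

3.402 eV

For a Coulomb orbit the virial theorem gives K = −E_n.
E_n = −E_R·Z²/n², so K = E_R·Z²/n² = 13.61 × 3²/6² = 3.402 eV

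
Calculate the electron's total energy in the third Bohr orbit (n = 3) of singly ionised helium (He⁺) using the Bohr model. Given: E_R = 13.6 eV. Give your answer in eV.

-6.04 eV

E_n = −E_R·Z²/n² = −13.6 × 2²/3² = -6.04 eV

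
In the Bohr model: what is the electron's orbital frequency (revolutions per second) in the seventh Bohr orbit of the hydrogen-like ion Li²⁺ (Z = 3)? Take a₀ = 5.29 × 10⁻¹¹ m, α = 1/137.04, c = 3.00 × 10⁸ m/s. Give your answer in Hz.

1.73 × 10¹⁴ Hz

r = n²a₀/Z = 8.64 × 10⁻¹⁰ m, v = Zαc/n = 9.38 × 10⁵ m/s
f = v/(2πr) = 1.73 × 10¹⁴ Hz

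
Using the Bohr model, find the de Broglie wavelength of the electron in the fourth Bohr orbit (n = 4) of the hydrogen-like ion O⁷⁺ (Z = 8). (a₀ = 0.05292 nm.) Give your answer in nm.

0.1663 nm

The Bohr quantisation condition is nλ = 2πr_n.
r_n = n²a₀/Z = 0.1058 nm
λ = 2πr_n/n = 2π·0.1058/4 = 0.1663 nm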